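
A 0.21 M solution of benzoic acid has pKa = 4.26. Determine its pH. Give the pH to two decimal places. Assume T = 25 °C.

pH = 2.47

C6H5COOH ⇌ C6H5COO- + H+
Ka = 10^(−4.26) = 5.50 × 10^-5
Ka = [H+]²/(0.21 − [H+]) = 5.50 × 10^-5
Assume [H+] ≪ 0.21: [H+] ≈ √(5.50 × 10^-5 × 0.21) = 3.40 × 10^-3 M
Check: 1.6% ionized — well under 5%, approximation valid.
pH = −log(3.40 × 10^-3) = 2.47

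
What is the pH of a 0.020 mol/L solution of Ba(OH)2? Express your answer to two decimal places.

Ba(OH)2 is a strong base (each formula unit releases 2 OH-); [OH-] = 0.04 M.
pOH = -log(0.04) = 1.40
pH = 14.00 - 1.40 = 12.60

pH = 12.60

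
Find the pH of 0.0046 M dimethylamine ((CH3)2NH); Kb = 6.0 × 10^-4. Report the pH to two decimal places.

pH = 11.14

(CH3)2NH + H2O ⇌ (CH3)2NH2+ + OH-
Kb = x²/(0.0046 − x) = 6.0 × 10^-4
x is not negligible relative to C₀; solve x² + 0.0006·x − 2.76e-06 = 0.
x = (−Kb + √(Kb² + 4·Kb·C₀))/2 = 1.39 × 10^-3 M
pOH = 2.86, so pH = 14.00 − pOH = 11.14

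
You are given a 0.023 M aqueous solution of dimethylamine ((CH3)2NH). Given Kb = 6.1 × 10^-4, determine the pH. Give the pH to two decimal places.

pH = 11.54

(CH3)2NH + H2O ⇌ (CH3)2NH2+ + OH-
From the ICE table, Kb = x²/(0.023 − x) = 6.1 × 10^-4.
The 5% rule fails; solving x² + Kb·x − Kb·C₀ = 0 exactly:
x = (−Kb + √(Kb² + 4·Kb·C₀))/2 = 3.45 × 10^-3 M
pOH = 2.46, so pH = 14.00 − pOH = 11.54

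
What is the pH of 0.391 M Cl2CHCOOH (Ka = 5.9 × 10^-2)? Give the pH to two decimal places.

Cl2CHCOOH ⇌ Cl2CHCOO- + H+
From the ICE table, Ka = [H+]²/(0.391 − [H+]) = 5.9 × 10^-2.
[H+] is not negligible relative to C₀; solve [H+]² + 0.059·[H+] − 0.0231 = 0.
[H+] = (−Ka + √(Ka² + 4·Ka·C₀))/2 = 1.25 × 10^-1 M
pH = −log(1.25 × 10^-1) = 0.90

pH = 0.90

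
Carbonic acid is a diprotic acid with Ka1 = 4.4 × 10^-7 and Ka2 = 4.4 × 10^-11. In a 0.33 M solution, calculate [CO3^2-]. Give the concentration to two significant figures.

4.4 × 10^-11 M

First ionization gives [H+] ≈ [HCO3-] = 3.81 × 10^-4 M.
Second step: Ka2 = [H+][CO3^2-]/[HCO3-] ≈ [CO3^2-] (since [H+] ≈ [HCO3-]).
So [CO3^2-] ≈ Ka2.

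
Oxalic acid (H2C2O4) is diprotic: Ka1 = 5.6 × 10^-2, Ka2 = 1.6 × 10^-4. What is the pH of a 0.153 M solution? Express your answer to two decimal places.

pH = 1.16

Ka1 ≫ Ka2, so treat the first dissociation as the only significant source of H+.
Ka1 = x²/(0.153 − x) = 5.6 × 10^-2
Solving the quadratic: x = (−Ka1 + √(Ka1² + 4·Ka1·C₀))/2 = 6.87 × 10^-2 M
pH = −log(6.87 × 10^-2) = 1.16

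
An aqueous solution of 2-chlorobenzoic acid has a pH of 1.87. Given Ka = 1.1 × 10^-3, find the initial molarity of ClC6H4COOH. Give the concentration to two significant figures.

[H+] = 10^(-1.87) = 1.35 × 10^-2 M = x
Ka = x²/(C₀ − x) ⇒ C₀ = x + x²/Ka
C₀ = 1.35 × 10^-2 + (1.35 × 10^-2)²/(1.1 × 10^-3) = 1.79 × 10^-1 M

C₀ = 1.8 × 10^-1 M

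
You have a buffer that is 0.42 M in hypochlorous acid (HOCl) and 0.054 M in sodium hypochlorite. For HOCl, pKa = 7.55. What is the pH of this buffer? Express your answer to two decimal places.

pH = 6.66

pH = pKa + log([A⁻]/[HA]) = 7.55 + log(0.054/0.42)
pH = 7.55 + (-0.891) = 6.66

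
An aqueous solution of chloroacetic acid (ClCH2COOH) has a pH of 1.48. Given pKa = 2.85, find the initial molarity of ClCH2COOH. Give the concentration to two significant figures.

[H+] = 10^(-1.48) = 3.31 × 10^-2 M = x
Ka = 10^(−2.85) = 1.41 × 10^-3
Ka = x²/(C₀ − x) ⇒ C₀ = x + x²/Ka
C₀ = 3.31 × 10^-2 + (3.31 × 10^-2)²/(1.41 × 10^-3) = 8.10 × 10^-1 M

C₀ = 8.1 × 10^-1 M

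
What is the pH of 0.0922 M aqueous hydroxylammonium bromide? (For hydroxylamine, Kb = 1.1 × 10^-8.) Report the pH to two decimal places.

NH3OH+ is the conjugate acid of the weak base NH2OH.
Ka = Kw/Kb = 1.0×10^-14 / 1.1 × 10^-8 = 9.09 × 10^-7
From the ICE table, Ka = x²/(0.0922 − x) = 9.09 × 10^-7.
Neglecting x in the denominator: x = √(9.09 × 10^-7 × 0.0922) = 2.89 × 10^-4 M
Check: 0.31% ionized — well under 5%, approximation valid.
pH = −log(2.89 × 10^-4) = 3.54

pH = 3.54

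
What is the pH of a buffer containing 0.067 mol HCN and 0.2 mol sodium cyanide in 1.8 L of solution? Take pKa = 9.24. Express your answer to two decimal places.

pH = pKa + log([A⁻]/[HA]) = 9.24 + log(0.2/0.067)
pH = 9.24 + (+0.475) = 9.71

pH = 9.71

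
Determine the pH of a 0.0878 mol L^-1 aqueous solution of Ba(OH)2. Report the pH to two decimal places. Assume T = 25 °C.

pH = 13.24

Ba(OH)2 is a strong base (each formula unit releases 2 OH-); [OH-] = 0.176 M.
pOH = -log(0.176) = 0.76
pH = 14.00 - 0.76 = 13.24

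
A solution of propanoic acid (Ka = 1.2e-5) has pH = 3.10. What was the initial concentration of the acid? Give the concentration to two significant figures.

[H+] = 10^(-3.10) = 7.94 × 10^-4 M = x
Ka = x²/(C₀ − x) ⇒ C₀ = x + x²/Ka
C₀ = 7.94 × 10^-4 + (7.94 × 10^-4)²/(1.2 × 10^-5) = 5.33 × 10^-2 M

C₀ = 5.3 × 10^-2 M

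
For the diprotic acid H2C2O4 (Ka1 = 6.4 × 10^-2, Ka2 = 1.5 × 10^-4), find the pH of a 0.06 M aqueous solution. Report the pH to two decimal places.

pH = 1.42

Since Ka1 ≫ Ka2, the first ionization dominates [H+].
Ka1 = x²/(0.06 − x) = 6.4 × 10^-2
Solving the quadratic: x = (−Ka1 + √(Ka1² + 4·Ka1·C₀))/2 = 3.77 × 10^-2 M
pH = −log(3.77 × 10^-2) = 1.42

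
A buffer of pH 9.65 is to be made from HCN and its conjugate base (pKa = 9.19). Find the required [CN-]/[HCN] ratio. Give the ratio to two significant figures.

ratio = 2.9

pH = pKa + log(r) ⇒ log(r) = 9.65 − 9.19 = +0.46
r = [CN-]/[HCN] = 10^(+0.46) = 2.88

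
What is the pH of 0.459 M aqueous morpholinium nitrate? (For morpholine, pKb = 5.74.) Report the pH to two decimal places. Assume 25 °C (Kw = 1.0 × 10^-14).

pH = 4.30

C4H8ONH2+ is the conjugate acid of the weak base C4H8ONH.
Kb = 10^(−5.74) = 1.82 × 10^-6
Ka = Kw/Kb = 1.0×10^-14 / 1.82 × 10^-6 = 5.49 × 10^-9
Ka = x²/(0.459 − x) = 5.49 × 10^-9
Assume x ≪ 0.459: x ≈ √(5.49 × 10^-9 × 0.459) = 5.02 × 10^-5 M
(x/C₀ = 0.011% < 5%, so the approximation holds.)
pH = −log[H+] = −log(5.02 × 10^-5) = 4.30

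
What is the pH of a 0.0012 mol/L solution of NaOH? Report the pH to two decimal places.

NaOH is a strong base; [OH-] = 0.0012 M.
pOH = -log(0.0012) = 2.92
pH = 14.00 - 2.92 = 11.08

pH = 11.08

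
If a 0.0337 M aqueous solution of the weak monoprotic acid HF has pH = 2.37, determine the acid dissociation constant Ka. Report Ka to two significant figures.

Ka = 6.2 × 10^-4

[H+] = 10^(-2.37) = 4.27 × 10^-3 M
At equilibrium [HA] = 0.0337 − 4.27 × 10^-3 = 2.94 × 10^-2 M
Ka = [H+][A-]/[HA] = (4.27 × 10^-3)² / 2.94 × 10^-2 = 6.2 × 10^-4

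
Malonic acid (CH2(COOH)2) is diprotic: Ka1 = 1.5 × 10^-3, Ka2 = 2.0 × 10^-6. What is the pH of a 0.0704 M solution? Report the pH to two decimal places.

pH = 2.02

Since Ka1 ≫ Ka2, the first ionization dominates [H+].
Ka1 = x²/(0.0704 − x) = 1.5 × 10^-3
Solving the quadratic: x = (−Ka1 + √(Ka1² + 4·Ka1·C₀))/2 = 9.55 × 10^-3 M
pH = −log(9.55 × 10^-3) = 2.02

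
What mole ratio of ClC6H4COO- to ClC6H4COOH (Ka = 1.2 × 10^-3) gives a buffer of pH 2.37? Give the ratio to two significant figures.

ratio = 0.28

pKa = -log(1.2 × 10^-3) = 2.921
pH = pKa + log(r) ⇒ log(r) = 2.37 − 2.921 = -0.551
r = [ClC6H4COO-]/[ClC6H4COOH] = 10^(-0.551) = 0.281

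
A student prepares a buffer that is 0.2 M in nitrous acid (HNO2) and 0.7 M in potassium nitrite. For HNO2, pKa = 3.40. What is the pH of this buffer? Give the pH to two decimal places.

pH = pKa + log([A⁻]/[HA]) = 3.40 + log(0.7/0.2)
pH = 3.40 + (+0.544) = 3.94

pH = 3.94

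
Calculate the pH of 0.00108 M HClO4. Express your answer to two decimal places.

pH = 2.97

HClO4 is a strong acid and dissociates completely, so [H+] = 0.00108 M.
pH = -log(0.00108) = 2.97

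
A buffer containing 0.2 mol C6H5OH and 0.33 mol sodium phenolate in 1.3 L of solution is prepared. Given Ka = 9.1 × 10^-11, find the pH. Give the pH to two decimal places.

pH = 10.26

pKa = −log(9.1 × 10^-11) = 10.041
Using pH = pKa + log([base]/[acid]) with [base]/[acid] = 0.33/0.2:
pH = 10.041 + (+0.217) = 10.26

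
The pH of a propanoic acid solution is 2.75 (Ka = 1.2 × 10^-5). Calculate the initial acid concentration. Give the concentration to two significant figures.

[H+] = 10^(-2.75) = 1.78 × 10^-3 M = x
Ka = x²/(C₀ − x) ⇒ C₀ = x + x²/Ka
C₀ = 1.78 × 10^-3 + (1.78 × 10^-3)²/(1.2 × 10^-5) = 2.66 × 10^-1 M

C₀ = 2.7 × 10^-1 M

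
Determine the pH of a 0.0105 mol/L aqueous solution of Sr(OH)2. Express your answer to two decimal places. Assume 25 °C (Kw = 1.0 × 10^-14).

Sr(OH)2 is a strong base (each formula unit releases 2 OH-); [OH-] = 0.021 M.
pOH = -log(0.021) = 1.68
pH = 14.00 - 1.68 = 12.32

pH = 12.32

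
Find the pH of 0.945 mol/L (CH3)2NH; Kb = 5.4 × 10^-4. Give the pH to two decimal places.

(CH3)2NH + H2O ⇌ (CH3)2NH2+ + OH-
Let x = [OH-] at equilibrium. Kb = x²/(0.945 − x).
Since Kb ≪ C₀, x ≈ √(Kb·C₀) = 2.26 × 10^-2 M.
Check: 2.4% ionized — well under 5%, approximation valid.
pOH = −log(2.26 × 10^-2) = 1.65; pH = 14.00 − 1.65 = 12.35

pH = 12.35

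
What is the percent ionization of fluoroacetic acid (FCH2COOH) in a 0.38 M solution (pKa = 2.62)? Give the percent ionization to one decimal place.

7.6%

FCH2COOH ⇌ FCH2COO- + H+; let x = [H+] at equilibrium.
Ka = 10^(−2.62) = 2.40 × 10^-3
Ka = x²/(C₀ − x); solving the quadratic gives x = 2.90 × 10^-2 M.
% ionization = x/C₀ × 100% = 2.90 × 10^-2/0.38 × 100% = 7.6%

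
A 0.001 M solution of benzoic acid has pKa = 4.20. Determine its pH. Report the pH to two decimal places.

C6H5COOH ⇌ C6H5COO- + H+
Ka = 10^(−4.20) = 6.31 × 10^-5
Ka = x²/(0.001 − x) = 6.31 × 10^-5
x is not negligible relative to C₀; solve x² + 6.31e-05·x − 6.31e-08 = 0.
x = [−6.31e-05 + √(6.31e-05² + 2.52e-07)]/2 = 2.22 × 10^-4 M
pH = −log[H+] = −log(2.22 × 10^-4) = 3.65

pH = 3.65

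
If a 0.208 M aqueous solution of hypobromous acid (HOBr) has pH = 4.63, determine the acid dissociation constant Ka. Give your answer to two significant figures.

Ka = 2.6 × 10^-9

[H+] = 10^(-4.63) = 2.34 × 10^-5 M
At equilibrium [HA] = 0.208 − 2.34 × 10^-5 = 2.08 × 10^-1 M
Ka = [H+][A-]/[HA] = (2.34 × 10^-5)² / 2.08 × 10^-1 = 2.6 × 10^-9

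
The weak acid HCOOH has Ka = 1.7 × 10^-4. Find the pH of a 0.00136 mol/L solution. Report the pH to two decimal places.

pH = 3.39

HCOOH ⇌ HCOO- + H+
Ka = [H+]²/(0.00136 − [H+]) = 1.7 × 10^-4
Here C₀/Ka ≈ 8, so the small-[H+] approximation fails. Use the quadratic:
[H+] = [−0.00017 + √(0.00017² + 9.25e-07)]/2 = 4.03 × 10^-4 M
pH = −log(4.03 × 10^-4) = 3.39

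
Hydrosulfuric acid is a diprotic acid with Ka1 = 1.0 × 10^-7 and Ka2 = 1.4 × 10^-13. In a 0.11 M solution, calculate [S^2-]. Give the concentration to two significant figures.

First ionization gives [H+] ≈ [HS-] = 1.05 × 10^-4 M.
Second step: Ka2 = [H+][S^2-]/[HS-] ≈ [S^2-] (since [H+] ≈ [HS-]).
So [S^2-] ≈ Ka2.

1.4 × 10^-13 M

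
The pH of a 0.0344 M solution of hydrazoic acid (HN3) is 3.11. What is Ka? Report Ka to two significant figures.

[H+] = 10^(-3.11) = 7.76 × 10^-4 M
At equilibrium [HA] = 0.0344 − 7.76 × 10^-4 = 3.36 × 10^-2 M
Ka = [H+][A-]/[HA] = (7.76 × 10^-4)² / 3.36 × 10^-2 = 1.8 × 10^-5

Ka = 1.8 × 10^-5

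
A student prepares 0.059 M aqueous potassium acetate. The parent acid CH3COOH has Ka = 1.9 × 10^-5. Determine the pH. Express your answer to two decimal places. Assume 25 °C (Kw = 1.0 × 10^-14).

CH3COO- is the conjugate base of the weak acid CH3COOH.
Kb = Kw/Ka = 1.0×10^-14 / 1.9 × 10^-5 = 5.26 × 10^-10
From the ICE table, Kb = x²/(0.059 − x) = 5.26 × 10^-10.
Since Kb ≪ C₀, x ≈ √(Kb·C₀) = 5.57 × 10^-6 M.
Check: 0.0094% ionized — well under 5%, approximation valid.
pOH = 5.25, so pH = 14.00 − pOH = 8.75

pH = 8.75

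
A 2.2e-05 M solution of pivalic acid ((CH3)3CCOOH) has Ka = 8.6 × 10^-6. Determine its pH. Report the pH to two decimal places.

pH = 5.00

(CH3)3CCOOH ⇌ (CH3)3CCOO- + H+
From the ICE table, Ka = x²/(2.2e-05 − x) = 8.6 × 10^-6.
Here C₀/Ka ≈ 2.56, so the small-x approximation fails. Use the quadratic:
x = (−Ka + √(Ka² + 4·Ka·C₀))/2 = 1.01 × 10^-5 M
pH = −log[H+] = −log(1.01 × 10^-5) = 5.00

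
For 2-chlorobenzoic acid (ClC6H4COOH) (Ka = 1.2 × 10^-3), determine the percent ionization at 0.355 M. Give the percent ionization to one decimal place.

5.6%

ClC6H4COOH ⇌ ClC6H4COO- + H+; let x = [H+] at equilibrium.
Ka = x²/(C₀ − x); solving the quadratic gives x = 2.00 × 10^-2 M.
% ionization = x/C₀ × 100% = 2.00 × 10^-2/0.355 × 100% = 5.6%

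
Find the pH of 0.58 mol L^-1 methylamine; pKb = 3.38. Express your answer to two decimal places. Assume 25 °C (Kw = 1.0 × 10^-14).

pH = 12.19

CH3NH2 + H2O ⇌ CH3NH3+ + OH-
Kb = 10^(−3.38) = 4.17 × 10^-4
Let x = [OH-] at equilibrium. Kb = x²/(0.58 − x).
Assume x ≪ 0.58: x ≈ √(4.17 × 10^-4 × 0.58) = 1.56 × 10^-2 M
Check: 2.7% ionized — well under 5%, approximation valid.
pOH = −log(1.56 × 10^-2) = 1.81; pH = 14.00 − 1.81 = 12.19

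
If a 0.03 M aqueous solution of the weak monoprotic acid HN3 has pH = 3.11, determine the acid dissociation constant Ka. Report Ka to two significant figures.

[H+] = 10^(-3.11) = 7.76 × 10^-4 M
At equilibrium [HA] = 0.03 − 7.76 × 10^-4 = 2.92 × 10^-2 M
Ka = [H+][A-]/[HA] = (7.76 × 10^-4)² / 2.92 × 10^-2 = 2.1 × 10^-5

Ka = 2.1 × 10^-5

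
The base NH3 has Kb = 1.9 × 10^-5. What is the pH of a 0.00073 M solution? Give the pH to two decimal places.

pH = 10.04

NH3 + H2O ⇌ NH4+ + OH-
From the ICE table, Kb = [OH-]²/(0.00073 − [OH-]) = 1.9 × 10^-5.
The 5% rule fails; solving [OH-]² + Kb·[OH-] − Kb·C₀ = 0 exactly:
[OH-] = [−1.9e-05 + √(1.9e-05² + 5.55e-08)]/2 = 1.09 × 10^-4 M
pOH = −log(1.09 × 10^-4) = 3.96; pH = 14.00 − 3.96 = 10.04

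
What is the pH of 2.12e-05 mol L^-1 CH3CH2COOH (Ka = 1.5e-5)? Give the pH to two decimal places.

CH3CH2COOH ⇌ CH3CH2COO- + H+
Ka = [H+]²/(2.12e-05 − [H+]) = 1.5 × 10^-5
Here C₀/Ka ≈ 1.41, so the small-[H+] approximation fails. Use the quadratic:
[H+] = [−1.5e-05 + √(1.5e-05² + 1.27e-09)]/2 = 1.18 × 10^-5 M
pH = −log[H+] = −log(1.18 × 10^-5) = 4.93

pH = 4.93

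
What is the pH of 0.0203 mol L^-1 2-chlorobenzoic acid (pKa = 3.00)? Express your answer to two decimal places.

pH = 2.39

ClC6H4COOH ⇌ ClC6H4COO- + H+
Ka = 10^(−3.00) = 1.00 × 10^-3
Ka = [H+]²/(0.0203 − [H+]) = 1.00 × 10^-3
[H+] is not negligible relative to C₀; solve [H+]² + 0.001·[H+] − 2.03e-05 = 0.
[H+] = [−0.001 + √(0.001² + 8.12e-05)]/2 = 4.03 × 10^-3 M
pH = −log(4.03 × 10^-3) = 2.39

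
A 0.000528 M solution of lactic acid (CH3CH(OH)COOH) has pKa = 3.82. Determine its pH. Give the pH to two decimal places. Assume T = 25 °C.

CH3CH(OH)COOH ⇌ CH3CH(OH)COO- + H+
Ka = 10^(−3.82) = 1.51 × 10^-4
Ka = x²/(0.000528 − x) = 1.51 × 10^-4
Here C₀/Ka ≈ 3.5, so the small-x approximation fails. Use the quadratic:
x = [−0.000151 + √(0.000151² + 3.19e-07)]/2 = 2.17 × 10^-4 M
pH = −log[H+] = −log(2.17 × 10^-4) = 3.66

pH = 3.66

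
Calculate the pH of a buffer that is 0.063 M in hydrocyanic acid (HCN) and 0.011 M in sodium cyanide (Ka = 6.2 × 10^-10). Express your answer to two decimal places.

pKa = −log(6.2 × 10^-10) = 9.208
Henderson–Hasselbalch: pH = pKa + log([CN-]/[HCN]) = 9.208 + log(0.011/0.063)
pH = 9.208 + (-0.758) = 8.45

pH = 8.45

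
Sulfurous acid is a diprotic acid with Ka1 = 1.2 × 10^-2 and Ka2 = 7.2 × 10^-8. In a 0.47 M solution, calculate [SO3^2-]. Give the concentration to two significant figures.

First ionization gives [H+] ≈ [HSO3-] = 6.93 × 10^-2 M.
Second step: Ka2 = [H+][SO3^2-]/[HSO3-] ≈ [SO3^2-] (since [H+] ≈ [HSO3-]).
So [SO3^2-] ≈ Ka2.

7.2 × 10^-8 M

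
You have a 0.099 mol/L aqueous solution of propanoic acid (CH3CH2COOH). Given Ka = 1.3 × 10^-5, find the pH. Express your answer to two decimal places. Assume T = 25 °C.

pH = 2.95

CH3CH2COOH ⇌ CH3CH2COO- + H+
From the ICE table, Ka = [H+]²/(0.099 − [H+]) = 1.3 × 10^-5.
Since Ka ≪ C₀, [H+] ≈ √(Ka·C₀) = 1.13 × 10^-3 M.
([H+]/C₀ = 1.1% < 5%, so the approximation holds.)
pH = −log[H+] = −log(1.13 × 10^-3) = 2.95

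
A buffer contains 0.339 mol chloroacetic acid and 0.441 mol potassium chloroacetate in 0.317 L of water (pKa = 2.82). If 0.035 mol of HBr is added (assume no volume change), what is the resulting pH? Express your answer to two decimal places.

Added H+ converts ClCH2COO- to ClCH2COOH: ClCH2COOH → 0.374 mol, ClCH2COO- → 0.406 mol.
pH = pKa + log(n_ClCH2COO-/n_ClCH2COOH) = 2.82 + log(0.406/0.374) = 2.82 + (+0.036)

pH = 2.86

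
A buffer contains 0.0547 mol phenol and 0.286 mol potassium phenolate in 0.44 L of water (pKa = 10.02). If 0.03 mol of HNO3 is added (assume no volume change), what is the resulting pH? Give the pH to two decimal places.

pH = 10.50

After neutralization: n(C6H5OH) = 0.0847 mol, n(C6H5O-) = 0.256 mol.
Henderson–Hasselbalch with mole ratio 0.256/0.0847: pH = 10.02 + (+0.480)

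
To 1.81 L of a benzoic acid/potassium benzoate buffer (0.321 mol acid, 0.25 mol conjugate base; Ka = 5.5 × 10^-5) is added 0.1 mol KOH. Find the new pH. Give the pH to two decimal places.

pH = 4.46

OH- converts C6H5COOH to C6H5COO-: C6H5COOH → 0.221 mol, C6H5COO- → 0.35 mol.
pKa = −log(5.5 × 10^-5) = 4.260
pH = pKa + log([A⁻]/[HA]) = 4.260 + log(0.35/0.221) = 4.260 +0.200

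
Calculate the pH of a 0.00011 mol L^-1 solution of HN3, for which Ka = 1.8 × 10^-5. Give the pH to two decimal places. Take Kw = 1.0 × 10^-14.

HN3 ⇌ N3- + H+
Ka = [H+]²/(0.00011 − [H+]) = 1.8 × 10^-5
The 5% rule fails; solving [H+]² + Ka·[H+] − Ka·C₀ = 0 exactly:
[H+] = [−1.8e-05 + √(1.8e-05² + 7.92e-09)]/2 = 3.64 × 10^-5 M
pH = −log[H+] = −log(3.64 × 10^-5) = 4.44

pH = 4.44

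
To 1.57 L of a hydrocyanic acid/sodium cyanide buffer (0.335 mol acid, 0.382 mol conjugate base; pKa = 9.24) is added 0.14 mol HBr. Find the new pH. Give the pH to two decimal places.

pH = 8.95

Added H+ converts CN- to HCN: HCN → 0.475 mol, CN- → 0.242 mol.
Henderson–Hasselbalch with mole ratio 0.242/0.475: pH = 9.24 + (-0.293)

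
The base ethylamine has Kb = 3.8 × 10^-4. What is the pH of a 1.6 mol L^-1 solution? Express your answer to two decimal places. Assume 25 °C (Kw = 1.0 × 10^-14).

pH = 12.39

C2H5NH2 + H2O ⇌ C2H5NH3+ + OH-
Kb = x²/(1.6 − x) = 3.8 × 10^-4
Neglecting x in the denominator: x = √(3.8 × 10^-4 × 1.6) = 2.47 × 10^-2 M
(x/C₀ = 1.5% < 5%, so the approximation holds.)
pOH = −log(2.47 × 10^-2) = 1.61; pH = 14.00 − 1.61 = 12.39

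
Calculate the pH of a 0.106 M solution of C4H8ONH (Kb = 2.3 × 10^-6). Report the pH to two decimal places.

pH = 10.69

C4H8ONH + H2O ⇌ C4H8ONH2+ + OH-
From the ICE table, Kb = [OH-]²/(0.106 − [OH-]) = 2.3 × 10^-6.
Since Kb ≪ C₀, [OH-] ≈ √(Kb·C₀) = 4.94 × 10^-4 M.
Check: 0.47% ionized — well under 5%, approximation valid.
pOH = 3.31, so pH = 14.00 − pOH = 10.69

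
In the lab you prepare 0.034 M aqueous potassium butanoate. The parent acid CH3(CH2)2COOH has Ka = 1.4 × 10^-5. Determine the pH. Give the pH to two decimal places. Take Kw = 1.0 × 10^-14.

pH = 8.69

CH3(CH2)2COO- is the conjugate base of the weak acid CH3(CH2)2COOH.
Kb = Kw/Ka = 1.0×10^-14 / 1.4 × 10^-5 = 7.14 × 10^-10
Kb = x²/(0.034 − x) = 7.14 × 10^-10
Assume x ≪ 0.034: x ≈ √(7.14 × 10^-10 × 0.034) = 4.93 × 10^-6 M
Check: 0.014% ionized — well under 5%, approximation valid.
pOH = −log(4.93 × 10^-6) = 5.31; pH = 14.00 − 5.31 = 8.69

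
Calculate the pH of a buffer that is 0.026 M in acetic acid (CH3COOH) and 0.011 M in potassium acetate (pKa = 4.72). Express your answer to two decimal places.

Henderson–Hasselbalch: pH = pKa + log([CH3COO-]/[CH3COOH]) = 4.72 + log(0.011/0.026)
pH = 4.72 + (-0.374) = 4.35

pH = 4.35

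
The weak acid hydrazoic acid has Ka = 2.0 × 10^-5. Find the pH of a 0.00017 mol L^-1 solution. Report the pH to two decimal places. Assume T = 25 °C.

pH = 4.31

HN3 ⇌ N3- + H+
Ka = [H+]²/(0.00017 − [H+]) = 2.0 × 10^-5
[H+] is not negligible relative to C₀; solve [H+]² + 2e-05·[H+] − 3.4e-09 = 0.
[H+] = (−Ka + √(Ka² + 4·Ka·C₀))/2 = 4.92 × 10^-5 M
pH = −log[H+] = −log(4.92 × 10^-5) = 4.31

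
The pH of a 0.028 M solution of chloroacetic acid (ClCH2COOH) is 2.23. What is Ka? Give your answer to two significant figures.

[H+] = 10^(-2.23) = 5.89 × 10^-3 M
At equilibrium [HA] = 0.028 − 5.89 × 10^-3 = 2.21 × 10^-2 M
Ka = [H+][A-]/[HA] = (5.89 × 10^-3)² / 2.21 × 10^-2 = 1.6 × 10^-3

Ka = 1.6 × 10^-3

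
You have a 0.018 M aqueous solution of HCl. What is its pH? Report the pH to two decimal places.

pH = 1.74

HCl is a strong acid and dissociates completely, so [H+] = 0.018 M.
pH = -log(0.018) = 1.74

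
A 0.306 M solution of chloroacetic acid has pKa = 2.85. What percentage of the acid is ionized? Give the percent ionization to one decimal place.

6.6%

ClCH2COOH ⇌ ClCH2COO- + H+; let x = [H+] at equilibrium.
Ka = 10^(−2.85) = 1.41 × 10^-3
Solve x² + 0.00141x − 0.000431 = 0 → x = 2.01 × 10^-2 M
Fraction ionized = 2.01 × 10^-2 / 0.306 = 0.0657 → 6.6%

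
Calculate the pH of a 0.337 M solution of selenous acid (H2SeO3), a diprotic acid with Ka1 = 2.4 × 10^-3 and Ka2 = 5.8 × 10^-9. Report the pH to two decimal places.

pH = 1.56

Since Ka1 ≫ Ka2, the first ionization dominates [H+].
Ka1 = x²/(0.337 − x) = 2.4 × 10^-3
Solving the quadratic: x = (−Ka1 + √(Ka1² + 4·Ka1·C₀))/2 = 2.73 × 10^-2 M
pH = −log(2.73 × 10^-2) = 1.56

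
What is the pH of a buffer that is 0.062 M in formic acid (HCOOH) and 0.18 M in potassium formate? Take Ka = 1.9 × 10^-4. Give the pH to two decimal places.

pKa = −log(1.9 × 10^-4) = 3.721
Using pH = pKa + log([base]/[acid]) with [base]/[acid] = 0.18/0.062:
pH = 3.721 + (+0.463) = 4.18

pH = 4.18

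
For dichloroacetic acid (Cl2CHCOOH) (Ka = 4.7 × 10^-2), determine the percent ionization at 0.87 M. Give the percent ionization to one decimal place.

20.7%

Cl2CHCOOH ⇌ Cl2CHCOO- + H+; let x = [H+] at equilibrium.
Solve x² + 0.047x − 0.0409 = 0 → x = 1.80 × 10^-1 M
Fraction ionized = 1.80 × 10^-1 / 0.87 = 0.2069 → 20.7%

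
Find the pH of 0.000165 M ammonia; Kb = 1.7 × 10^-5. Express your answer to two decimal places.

pH = 9.65

NH3 + H2O ⇌ NH4+ + OH-
From the ICE table, Kb = [OH-]²/(0.000165 − [OH-]) = 1.7 × 10^-5.
[OH-] is not negligible relative to C₀; solve [OH-]² + 1.7e-05·[OH-] − 2.81e-09 = 0.
[OH-] = (−Kb + √(Kb² + 4·Kb·C₀))/2 = 4.51 × 10^-5 M
pOH = 4.35, so pH = 14.00 − pOH = 9.65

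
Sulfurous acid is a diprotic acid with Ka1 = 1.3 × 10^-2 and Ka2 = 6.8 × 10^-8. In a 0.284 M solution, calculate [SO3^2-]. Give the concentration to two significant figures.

First ionization gives [H+] ≈ [HSO3-] = 5.46 × 10^-2 M.
Second step: Ka2 = [H+][SO3^2-]/[HSO3-] ≈ [SO3^2-] (since [H+] ≈ [HSO3-]).
So [SO3^2-] ≈ Ka2.

6.8 × 10^-8 M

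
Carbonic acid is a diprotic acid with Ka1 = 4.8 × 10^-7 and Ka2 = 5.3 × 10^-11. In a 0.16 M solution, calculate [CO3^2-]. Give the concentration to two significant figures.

First ionization gives [H+] ≈ [HCO3-] = 2.77 × 10^-4 M.
Second step: Ka2 = [H+][CO3^2-]/[HCO3-] ≈ [CO3^2-] (since [H+] ≈ [HCO3-]).
So [CO3^2-] ≈ Ka2.

5.3 × 10^-11 M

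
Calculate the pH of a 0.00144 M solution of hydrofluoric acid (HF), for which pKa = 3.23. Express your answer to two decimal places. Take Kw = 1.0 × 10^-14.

HF ⇌ F- + H+
Ka = 10^(−3.23) = 5.89 × 10^-4
Ka = [H+]²/(0.00144 − [H+]) = 5.89 × 10^-4
[H+] is not negligible relative to C₀; solve [H+]² + 0.000589·[H+] − 8.48e-07 = 0.
[H+] = [−0.000589 + √(0.000589² + 3.39e-06)]/2 = 6.72 × 10^-4 M
pH = −log(6.72 × 10^-4) = 3.17

pH = 3.17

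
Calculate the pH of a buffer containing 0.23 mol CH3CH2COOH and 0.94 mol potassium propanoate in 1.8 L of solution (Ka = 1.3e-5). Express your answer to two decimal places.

pKa = −log(1.3 × 10^-5) = 4.886
Using pH = pKa + log([base]/[acid]) with [base]/[acid] = 0.94/0.23:
pH = 4.886 + (+0.611) = 5.50

pH = 5.50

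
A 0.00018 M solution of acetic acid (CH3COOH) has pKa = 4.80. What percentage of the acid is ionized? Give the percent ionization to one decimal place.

CH3COOH ⇌ CH3COO- + H+; let x = [H+] at equilibrium.
Ka = 10^(−4.80) = 1.58 × 10^-5
Ka = x²/(C₀ − x); solving the quadratic gives x = 4.60 × 10^-5 M.
% ionization = x/C₀ × 100% = 4.60 × 10^-5/0.00018 × 100% = 25.6%

25.6%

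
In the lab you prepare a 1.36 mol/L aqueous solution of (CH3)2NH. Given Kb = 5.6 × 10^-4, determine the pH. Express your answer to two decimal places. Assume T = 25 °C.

pH = 12.44

(CH3)2NH + H2O ⇌ (CH3)2NH2+ + OH-
From the ICE table, Kb = x²/(1.36 − x) = 5.6 × 10^-4.
Since Kb ≪ C₀, x ≈ √(Kb·C₀) = 2.76 × 10^-2 M.
pOH = −log(2.76 × 10^-2) = 1.56; pH = 14.00 − 1.56 = 12.44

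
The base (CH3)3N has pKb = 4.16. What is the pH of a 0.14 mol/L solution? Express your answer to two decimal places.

pH = 11.49

(CH3)3N + H2O ⇌ (CH3)3NH+ + OH-
Kb = 10^(−4.16) = 6.92 × 10^-5
From the ICE table, Kb = [OH-]²/(0.14 − [OH-]) = 6.92 × 10^-5.
Since Kb ≪ C₀, [OH-] ≈ √(Kb·C₀) = 3.11 × 10^-3 M.
Check: 2.2% ionized — well under 5%, approximation valid.
pOH = 2.51, so pH = 14.00 − pOH = 11.49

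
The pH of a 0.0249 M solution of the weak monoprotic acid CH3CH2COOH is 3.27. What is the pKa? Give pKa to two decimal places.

pKa = 4.93

[H+] = 10^(-3.27) = 5.37 × 10^-4 M
At equilibrium [HA] = 0.0249 − 5.37 × 10^-4 = 2.44 × 10^-2 M
Ka = [H+][A-]/[HA] = (5.37 × 10^-4)² / 2.44 × 10^-2 = 1.18 × 10^-5
pKa = -log(1.18 × 10^-5) = 4.93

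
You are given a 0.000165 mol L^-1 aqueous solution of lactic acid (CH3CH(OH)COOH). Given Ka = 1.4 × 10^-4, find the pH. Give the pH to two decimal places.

pH = 4.01

CH3CH(OH)COOH ⇌ CH3CH(OH)COO- + H+
From the ICE table, Ka = [H+]²/(0.000165 − [H+]) = 1.4 × 10^-4.
The 5% rule fails; solving [H+]² + Ka·[H+] − Ka·C₀ = 0 exactly:
[H+] = (−Ka + √(Ka² + 4·Ka·C₀))/2 = 9.73 × 10^-5 M
pH = −log(9.73 × 10^-5) = 4.01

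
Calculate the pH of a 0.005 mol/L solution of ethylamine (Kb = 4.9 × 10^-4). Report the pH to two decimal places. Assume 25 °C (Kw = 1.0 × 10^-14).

C2H5NH2 + H2O ⇌ C2H5NH3+ + OH-
From the ICE table, Kb = [OH-]²/(0.005 − [OH-]) = 4.9 × 10^-4.
Here C₀/Kb ≈ 10.2, so the small-[OH-] approximation fails. Use the quadratic:
[OH-] = (−Kb + √(Kb² + 4·Kb·C₀))/2 = 1.34 × 10^-3 M
pOH = 2.87, so pH = 14.00 − pOH = 11.13

pH = 11.13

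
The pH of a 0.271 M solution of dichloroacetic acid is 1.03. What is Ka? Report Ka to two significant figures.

[H+] = 10^(-1.03) = 9.33 × 10^-2 M
At equilibrium [HA] = 0.271 − 9.33 × 10^-2 = 1.78 × 10^-1 M
Ka = [H+][A-]/[HA] = (9.33 × 10^-2)² / 1.78 × 10^-1 = 4.9 × 10^-2

Ka = 4.9 × 10^-2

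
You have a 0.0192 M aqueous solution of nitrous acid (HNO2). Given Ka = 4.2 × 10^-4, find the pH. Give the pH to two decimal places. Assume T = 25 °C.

HNO2 ⇌ NO2- + H+
Let x = [H+] at equilibrium. Ka = x²/(0.0192 − x).
The 5% rule fails; solving x² + Ka·x − Ka·C₀ = 0 exactly:
x = [−0.00042 + √(0.00042² + 3.23e-05)]/2 = 2.64 × 10^-3 M
pH = −log[H+] = −log(2.64 × 10^-3) = 2.58

pH = 2.58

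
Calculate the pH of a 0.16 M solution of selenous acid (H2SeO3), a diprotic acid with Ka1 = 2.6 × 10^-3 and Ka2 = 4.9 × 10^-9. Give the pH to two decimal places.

pH = 1.72

Since Ka1 ≫ Ka2, the first ionization dominates [H+].
Ka1 = x²/(0.16 − x) = 2.6 × 10^-3
Solving the quadratic: x = (−Ka1 + √(Ka1² + 4·Ka1·C₀))/2 = 1.91 × 10^-2 M
pH = −log(1.91 × 10^-2) = 1.72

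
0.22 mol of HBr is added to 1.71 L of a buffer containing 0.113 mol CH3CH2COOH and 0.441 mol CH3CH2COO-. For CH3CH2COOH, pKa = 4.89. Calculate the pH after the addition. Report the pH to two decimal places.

pH = 4.71

Added H+ converts CH3CH2COO- to CH3CH2COOH: CH3CH2COOH → 0.333 mol, CH3CH2COO- → 0.221 mol.
pH = pKa + log([A⁻]/[HA]) = 4.89 + log(0.221/0.333) = 4.89 -0.178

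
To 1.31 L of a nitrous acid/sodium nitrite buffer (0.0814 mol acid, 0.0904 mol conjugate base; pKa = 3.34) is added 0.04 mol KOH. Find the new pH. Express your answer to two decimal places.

pH = 3.84

After neutralization: n(HNO2) = 0.0414 mol, n(NO2-) = 0.13 mol.
Henderson–Hasselbalch with mole ratio 0.13/0.0414: pH = 3.34 + (+0.497)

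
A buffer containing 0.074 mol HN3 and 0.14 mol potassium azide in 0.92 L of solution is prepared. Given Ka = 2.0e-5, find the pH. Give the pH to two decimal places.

pH = 4.98

pKa = −log(2.0 × 10^-5) = 4.699
Henderson–Hasselbalch: pH = pKa + log([N3-]/[HN3]) = 4.699 + log(0.14/0.074)
pH = 4.699 + (+0.277) = 4.98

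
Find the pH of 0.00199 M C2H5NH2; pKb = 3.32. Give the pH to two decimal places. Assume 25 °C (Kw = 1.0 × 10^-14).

pH = 10.88

C2H5NH2 + H2O ⇌ C2H5NH3+ + OH-
Kb = 10^(−3.32) = 4.79 × 10^-4
Kb = [OH-]²/(0.00199 − [OH-]) = 4.79 × 10^-4
The 5% rule fails; solving [OH-]² + Kb·[OH-] − Kb·C₀ = 0 exactly:
[OH-] = (−Kb + √(Kb² + 4·Kb·C₀))/2 = 7.66 × 10^-4 M
pOH = 3.12, so pH = 14.00 − pOH = 10.88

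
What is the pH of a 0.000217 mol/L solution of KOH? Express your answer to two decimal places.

pH = 10.34

KOH is a strong base; [OH-] = 0.000217 M.
pOH = -log(0.000217) = 3.66
pH = 14.00 - 3.66 = 10.34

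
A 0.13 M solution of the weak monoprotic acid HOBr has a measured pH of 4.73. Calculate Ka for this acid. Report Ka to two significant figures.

[H+] = 10^(-4.73) = 1.86 × 10^-5 M
At equilibrium [HA] = 0.13 − 1.86 × 10^-5 = 1.30 × 10^-1 M
Ka = [H+][A-]/[HA] = (1.86 × 10^-5)² / 1.30 × 10^-1 = 2.7 × 10^-9

Ka = 2.7 × 10^-9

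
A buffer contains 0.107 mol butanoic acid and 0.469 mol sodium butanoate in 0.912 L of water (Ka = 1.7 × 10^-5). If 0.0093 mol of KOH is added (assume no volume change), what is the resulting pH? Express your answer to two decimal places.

pH = 5.46

OH- converts CH3(CH2)2COOH to CH3(CH2)2COO-: CH3(CH2)2COOH → 0.0977 mol, CH3(CH2)2COO- → 0.478 mol.
pKa = −log(1.7 × 10^-5) = 4.770
Henderson–Hasselbalch with mole ratio 0.478/0.0977: pH = 4.770 + (+0.690)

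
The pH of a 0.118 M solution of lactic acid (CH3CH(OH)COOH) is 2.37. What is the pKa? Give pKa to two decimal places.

pKa = 3.80

[H+] = 10^(-2.37) = 4.27 × 10^-3 M
At equilibrium [HA] = 0.118 − 4.27 × 10^-3 = 1.14 × 10^-1 M
Ka = [H+][A-]/[HA] = (4.27 × 10^-3)² / 1.14 × 10^-1 = 1.60 × 10^-4
pKa = -log(1.60 × 10^-4) = 3.80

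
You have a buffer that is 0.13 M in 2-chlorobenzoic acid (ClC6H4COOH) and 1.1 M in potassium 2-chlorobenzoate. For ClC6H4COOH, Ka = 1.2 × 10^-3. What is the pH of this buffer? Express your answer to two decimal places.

pKa = −log(1.2 × 10^-3) = 2.921
Using pH = pKa + log([base]/[acid]) with [base]/[acid] = 1.1/0.13:
pH = 2.921 + (+0.927) = 3.85

pH = 3.85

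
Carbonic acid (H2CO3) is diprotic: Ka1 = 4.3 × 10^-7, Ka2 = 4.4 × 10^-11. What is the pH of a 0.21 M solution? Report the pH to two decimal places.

Since Ka1 ≫ Ka2, the first ionization dominates [H+].
Ka1 = x²/(0.21 − x) = 4.3 × 10^-7
x ≈ √(4.3 × 10^-7 × 0.21) = 3.00 × 10^-4 M
pH = −log(3.00 × 10^-4) = 3.52

pH = 3.52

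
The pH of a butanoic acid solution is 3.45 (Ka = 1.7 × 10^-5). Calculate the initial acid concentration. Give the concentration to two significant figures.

C₀ = 7.8 × 10^-3 M

[H+] = 10^(-3.45) = 3.55 × 10^-4 M = x
Ka = x²/(C₀ − x) ⇒ C₀ = x + x²/Ka
C₀ = 3.55 × 10^-4 + (3.55 × 10^-4)²/(1.7 × 10^-5) = 7.77 × 10^-3 M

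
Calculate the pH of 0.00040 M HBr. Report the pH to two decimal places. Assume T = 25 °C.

pH = 3.40

HBr is a strong acid and dissociates completely, so [H+] = 0.00040 M.
pH = -log(0.0004) = 3.40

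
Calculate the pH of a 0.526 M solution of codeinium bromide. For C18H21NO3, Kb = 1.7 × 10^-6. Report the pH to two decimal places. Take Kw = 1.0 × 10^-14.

C18H22NO3+ is the conjugate acid of the weak base C18H21NO3.
Ka = Kw/Kb = 1.0×10^-14 / 1.7 × 10^-6 = 5.88 × 10^-9
Ka = x²/(0.526 − x) = 5.88 × 10^-9
Neglecting x in the denominator: x = √(5.88 × 10^-9 × 0.526) = 5.56 × 10^-5 M
pH = −log(5.56 × 10^-5) = 4.25

pH = 4.25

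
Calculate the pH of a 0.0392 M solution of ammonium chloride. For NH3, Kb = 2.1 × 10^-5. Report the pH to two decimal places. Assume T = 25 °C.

pH = 5.36

NH4+ is the conjugate acid of the weak base NH3.
Ka = Kw/Kb = 1.0×10^-14 / 2.1 × 10^-5 = 4.76 × 10^-10
Ka = [H+]²/(0.0392 − [H+]) = 4.76 × 10^-10
Since Ka ≪ C₀, [H+] ≈ √(Ka·C₀) = 4.32 × 10^-6 M.
([H+]/C₀ = 0.011% < 5%, so the approximation holds.)
pH = −log[H+] = −log(4.32 × 10^-6) = 5.36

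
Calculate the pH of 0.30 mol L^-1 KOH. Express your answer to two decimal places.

KOH is a strong base; [OH-] = 0.3 M.
pOH = -log(0.3) = 0.52
pH = 14.00 - 0.52 = 13.48

pH = 13.48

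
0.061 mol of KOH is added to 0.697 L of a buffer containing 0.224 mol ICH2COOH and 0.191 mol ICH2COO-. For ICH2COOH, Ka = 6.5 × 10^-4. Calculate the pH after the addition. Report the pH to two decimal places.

After neutralization: n(ICH2COOH) = 0.163 mol, n(ICH2COO-) = 0.252 mol.
pKa = −log(6.5 × 10^-4) = 3.187
pH = pKa + log([A⁻]/[HA]) = 3.187 + log(0.252/0.163) = 3.187 +0.189

pH = 3.38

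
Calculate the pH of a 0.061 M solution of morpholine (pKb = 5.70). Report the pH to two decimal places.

C4H8ONH + H2O ⇌ C4H8ONH2+ + OH-
Kb = 10^(−5.70) = 2.00 × 10^-6
From the ICE table, Kb = [OH-]²/(0.061 − [OH-]) = 2.00 × 10^-6.
Since Kb ≪ C₀, [OH-] ≈ √(Kb·C₀) = 3.49 × 10^-4 M.
Check: 0.57% ionized — well under 5%, approximation valid.
pOH = −log(3.49 × 10^-4) = 3.46; pH = 14.00 − 3.46 = 10.54

pH = 10.54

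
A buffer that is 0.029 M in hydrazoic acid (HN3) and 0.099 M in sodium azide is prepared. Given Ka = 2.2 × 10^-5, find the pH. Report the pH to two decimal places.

pH = 5.19

pKa = −log(2.2 × 10^-5) = 4.658
Using pH = pKa + log([base]/[acid]) with [base]/[acid] = 0.099/0.029:
pH = 4.658 + (+0.533) = 5.19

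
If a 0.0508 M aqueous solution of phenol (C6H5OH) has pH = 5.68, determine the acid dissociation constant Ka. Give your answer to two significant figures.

Ka = 8.6 × 10^-11

[H+] = 10^(-5.68) = 2.09 × 10^-6 M
At equilibrium [HA] = 0.0508 − 2.09 × 10^-6 = 5.08 × 10^-2 M
Ka = [H+][A-]/[HA] = (2.09 × 10^-6)² / 5.08 × 10^-2 = 8.6 × 10^-11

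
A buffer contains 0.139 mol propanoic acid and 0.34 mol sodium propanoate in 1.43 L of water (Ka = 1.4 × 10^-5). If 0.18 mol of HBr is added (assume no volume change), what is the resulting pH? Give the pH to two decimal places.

pH = 4.55

After neutralization: n(CH3CH2COOH) = 0.319 mol, n(CH3CH2COO-) = 0.16 mol.
pKa = −log(1.4 × 10^-5) = 4.854
pH = pKa + log(n_CH3CH2COO-/n_CH3CH2COOH) = 4.854 + log(0.16/0.319) = 4.854 + (-0.300)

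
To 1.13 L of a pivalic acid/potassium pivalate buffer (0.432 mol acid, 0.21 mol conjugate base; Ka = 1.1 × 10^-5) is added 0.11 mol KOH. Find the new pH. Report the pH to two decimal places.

pH = 4.96

After neutralization: n((CH3)3CCOOH) = 0.322 mol, n((CH3)3CCOO-) = 0.32 mol.
pKa = −log(1.1 × 10^-5) = 4.959
Henderson–Hasselbalch with mole ratio 0.32/0.322: pH = 4.959 + (-0.003)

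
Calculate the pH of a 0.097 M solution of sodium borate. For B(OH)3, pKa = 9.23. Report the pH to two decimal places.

pH = 11.11

B(OH)4- is the conjugate base of the weak acid B(OH)3.
Ka = 10^(−9.23) = 5.89 × 10^-10
Kb = Kw/Ka = 1.0×10^-14 / 5.89 × 10^-10 = 1.70 × 10^-5
From the ICE table, Kb = x²/(0.097 − x) = 1.70 × 10^-5.
Neglecting x in the denominator: x = √(1.70 × 10^-5 × 0.097) = 1.28 × 10^-3 M
(x/C₀ = 1.3% < 5%, so the approximation holds.)
pOH = −log(1.28 × 10^-3) = 2.89; pH = 14.00 − 2.89 = 11.11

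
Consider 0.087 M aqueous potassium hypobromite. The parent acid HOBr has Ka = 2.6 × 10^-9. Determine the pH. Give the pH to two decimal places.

pH = 10.76

OBr- is the conjugate base of the weak acid HOBr.
Kb = Kw/Ka = 1.0×10^-14 / 2.6 × 10^-9 = 3.85 × 10^-6
From the ICE table, Kb = x²/(0.087 − x) = 3.85 × 10^-6.
Since Kb ≪ C₀, x ≈ √(Kb·C₀) = 5.79 × 10^-4 M.
Check: 0.67% ionized — well under 5%, approximation valid.
pOH = −log(5.79 × 10^-4) = 3.24; pH = 14.00 − 3.24 = 10.76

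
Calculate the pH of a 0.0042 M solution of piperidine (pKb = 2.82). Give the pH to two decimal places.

pH = 11.27

C5H10NH + H2O ⇌ C5H10NH2+ + OH-
Kb = 10^(−2.82) = 1.51 × 10^-3
Kb = x²/(0.0042 − x) = 1.51 × 10^-3
Here C₀/Kb ≈ 2.78, so the small-x approximation fails. Use the quadratic:
x = (−Kb + √(Kb² + 4·Kb·C₀))/2 = 1.87 × 10^-3 M
pOH = 2.73, so pH = 14.00 − pOH = 11.27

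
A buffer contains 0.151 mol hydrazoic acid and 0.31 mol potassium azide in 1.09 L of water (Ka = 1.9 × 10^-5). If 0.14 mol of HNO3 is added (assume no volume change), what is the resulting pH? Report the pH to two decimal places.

pH = 4.49

Added H+ converts N3- to HN3: HN3 → 0.291 mol, N3- → 0.17 mol.
pKa = −log(1.9 × 10^-5) = 4.721
Henderson–Hasselbalch with mole ratio 0.17/0.291: pH = 4.721 + (-0.233)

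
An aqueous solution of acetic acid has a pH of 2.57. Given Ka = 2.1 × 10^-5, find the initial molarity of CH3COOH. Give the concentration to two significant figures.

C₀ = 3.5 × 10^-1 M

[H+] = 10^(-2.57) = 2.69 × 10^-3 M = x
Ka = x²/(C₀ − x) ⇒ C₀ = x + x²/Ka
C₀ = 2.69 × 10^-3 + (2.69 × 10^-3)²/(2.1 × 10^-5) = 3.47 × 10^-1 M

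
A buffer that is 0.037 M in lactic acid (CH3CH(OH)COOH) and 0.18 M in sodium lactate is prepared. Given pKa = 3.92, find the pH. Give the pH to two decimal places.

Using pH = pKa + log([base]/[acid]) with [base]/[acid] = 0.18/0.037:
pH = 3.92 + (+0.687) = 4.61

pH = 4.61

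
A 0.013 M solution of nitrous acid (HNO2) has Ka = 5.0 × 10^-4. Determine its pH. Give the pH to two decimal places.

pH = 2.64

HNO2 ⇌ NO2- + H+
Ka = [H+]²/(0.013 − [H+]) = 5.0 × 10^-4
[H+] is not negligible relative to C₀; solve [H+]² + 0.0005·[H+] − 6.5e-06 = 0.
[H+] = [−0.0005 + √(0.0005² + 2.6e-05)]/2 = 2.31 × 10^-3 M
pH = −log[H+] = −log(2.31 × 10^-3) = 2.64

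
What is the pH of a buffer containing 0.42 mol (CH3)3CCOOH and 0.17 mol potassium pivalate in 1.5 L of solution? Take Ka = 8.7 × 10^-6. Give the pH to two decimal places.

pKa = −log(8.7 × 10^-6) = 5.060
Henderson–Hasselbalch: pH = pKa + log([(CH3)3CCOO-]/[(CH3)3CCOOH]) = 5.060 + log(0.17/0.42)
pH = 5.060 + (-0.393) = 4.67

pH = 4.67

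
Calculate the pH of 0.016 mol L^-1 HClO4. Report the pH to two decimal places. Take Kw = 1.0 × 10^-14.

HClO4 is a strong acid and dissociates completely, so [H+] = 0.016 M.
pH = -log(0.016) = 1.80

pH = 1.80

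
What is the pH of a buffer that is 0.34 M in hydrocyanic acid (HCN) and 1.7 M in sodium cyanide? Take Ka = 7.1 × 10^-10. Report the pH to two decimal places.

pKa = −log(7.1 × 10^-10) = 9.149
Henderson–Hasselbalch: pH = pKa + log([CN-]/[HCN]) = 9.149 + log(1.7/0.34)
pH = 9.149 + (+0.699) = 9.85

pH = 9.85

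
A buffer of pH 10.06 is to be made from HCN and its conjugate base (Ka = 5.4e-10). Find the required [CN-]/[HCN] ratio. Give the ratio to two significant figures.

ratio = 6.2

pKa = -log(5.4 × 10^-10) = 9.268
pH = pKa + log(r) ⇒ log(r) = 10.06 − 9.268 = +0.792
r = [CN-]/[HCN] = 10^(+0.792) = 6.19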